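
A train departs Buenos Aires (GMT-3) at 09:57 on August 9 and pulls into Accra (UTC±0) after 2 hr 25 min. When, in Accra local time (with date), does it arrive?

15:22 on August 9

Accra is 3:00 ahead of Buenos Aires.
After 2 hours 25 minutes it is 12:22 in Buenos Aires.
Shift by the zone difference: 12:22 + 3:00 = 15:22 on Aug 9 in Accra.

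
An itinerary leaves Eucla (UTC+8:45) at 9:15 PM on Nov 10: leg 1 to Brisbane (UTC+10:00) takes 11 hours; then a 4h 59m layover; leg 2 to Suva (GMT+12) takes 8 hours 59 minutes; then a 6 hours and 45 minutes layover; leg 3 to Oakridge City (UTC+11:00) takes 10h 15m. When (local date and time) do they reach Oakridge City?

Convert departure to UTC: 9:15 PM − 8:45 = 12:30 PM UTC on Nov 10.
Add 11 hours leg 1 → 11:30 PM UTC.
Add 4 hours and 59 minutes layover in Brisbane → 4:29 AM UTC (Nov 11).
Add 8 hours and 59 minutes leg 2 → 1:28 PM UTC.
Add 6 hours 45 minutes layover in Suva → 8:13 PM UTC.
Add 10 hours and 15 minutes leg 3 → 6:28 AM UTC (Nov 12).
Oakridge City is UTC+11:00, so local arrival = 6:28 AM + 11:00 = 5:28 PM on Nov 12.

5:28 PM on November 12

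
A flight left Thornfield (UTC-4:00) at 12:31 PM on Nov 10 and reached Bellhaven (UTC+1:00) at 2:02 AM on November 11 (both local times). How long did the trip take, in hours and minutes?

Departure in UTC: 12:31 PM + 4:00 = 4:31 PM on Nov 10.
Arrival in UTC: 2:02 AM − 1:00 = 1:02 AM on Nov 11.
Elapsed = 1:02 AM − 4:31 PM (+1 day) = 8 hours 31 minutes.

8 hours 31 minutes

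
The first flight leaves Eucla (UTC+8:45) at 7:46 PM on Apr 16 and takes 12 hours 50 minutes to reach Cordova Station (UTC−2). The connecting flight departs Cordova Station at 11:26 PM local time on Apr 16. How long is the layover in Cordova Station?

1 hour 35 minutes

Convert departure to UTC: 7:46 PM − 8:45 = 11:01 AM UTC on Apr 16.
Add 12 hours and 50 minutes flight time → 11:51 PM UTC.
Cordova Station is UTC−2:00, so local arrival = 11:51 PM − 2:00 = 9:51 PM on Apr 16.
Layover = 11:26 PM − 9:51 PM = 1 hour 35 minutes.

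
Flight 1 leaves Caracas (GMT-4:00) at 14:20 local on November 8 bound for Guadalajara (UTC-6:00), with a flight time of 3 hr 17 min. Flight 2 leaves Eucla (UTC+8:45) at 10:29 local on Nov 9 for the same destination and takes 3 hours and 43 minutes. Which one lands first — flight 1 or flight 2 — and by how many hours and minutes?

Flight 1 in UTC: 14:20 + 4:00 = 18:20 on Nov 8.
+3 hours 17 minutes → arrive 21:37 UTC on Nov 8.
Flight 2 in UTC: 10:29 − 8:45 = 01:44 on Nov 9.
+3 hours 43 minutes → arrive 05:27 UTC on Nov 9.
Flight 1 lands earlier by 7 hours 50 minutes.

the first, by 7 hours 50 minutes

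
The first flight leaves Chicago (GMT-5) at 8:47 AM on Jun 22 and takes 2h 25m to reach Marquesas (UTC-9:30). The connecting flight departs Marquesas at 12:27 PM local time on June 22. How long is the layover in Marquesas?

5 hours 45 minutes

Convert departure to UTC: 8:47 AM + 5:00 = 1:47 PM UTC on Jun 22.
Add 2 hours 25 minutes flight time → 4:12 PM UTC.
Marquesas is UTC−9:30, so local arrival = 4:12 PM − 9:30 = 6:42 AM on Jun 22.
Layover = 12:27 PM − 6:42 AM = 5 hours 45 minutes.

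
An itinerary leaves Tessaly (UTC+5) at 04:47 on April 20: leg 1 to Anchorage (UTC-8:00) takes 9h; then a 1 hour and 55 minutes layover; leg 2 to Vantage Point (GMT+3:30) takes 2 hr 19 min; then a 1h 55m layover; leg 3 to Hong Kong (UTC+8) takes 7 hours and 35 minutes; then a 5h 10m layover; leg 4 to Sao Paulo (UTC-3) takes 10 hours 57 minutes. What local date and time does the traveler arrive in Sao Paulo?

Convert departure to UTC: 04:47 − 5:00 = 23:47 UTC on Apr 19.
Add 9 hours leg 1 → 08:47 UTC (Apr 20).
Add 1 hour and 55 minutes layover in Anchorage → 10:42 UTC.
Add 2 hours and 19 minutes leg 2 → 13:01 UTC.
Add 1 hour 55 minutes layover in Vantage Point → 14:56 UTC.
Add 7 hours and 35 minutes leg 3 → 22:31 UTC.
Add 5 hours and 10 minutes layover in Hong Kong → 03:41 UTC (Apr 21).
Add 10 hours and 57 minutes leg 4 → 14:38 UTC.
Sao Paulo is UTC−3:00, so local arrival = 14:38 − 3:00 = 11:38 on Apr 21.

11:38 on Apr 21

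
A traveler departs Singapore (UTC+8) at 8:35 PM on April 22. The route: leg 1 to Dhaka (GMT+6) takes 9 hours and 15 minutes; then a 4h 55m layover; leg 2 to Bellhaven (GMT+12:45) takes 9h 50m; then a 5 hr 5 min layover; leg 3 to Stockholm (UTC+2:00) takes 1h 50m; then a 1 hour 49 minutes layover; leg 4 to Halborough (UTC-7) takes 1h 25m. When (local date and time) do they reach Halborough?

3:44 PM on April 23

Convert departure to UTC: 8:35 PM − 8:00 = 12:35 PM UTC on Apr 22.
Add 9 hours and 15 minutes leg 1 → 9:50 PM UTC.
Add 4 hours 55 minutes layover in Dhaka → 2:45 AM UTC (Apr 23).
Add 9 hours 50 minutes leg 2 → 12:35 PM UTC.
Add 5 hours 5 minutes layover in Bellhaven → 5:40 PM UTC.
Add 1 hour and 50 minutes leg 3 → 7:30 PM UTC.
Add 1 hour and 49 minutes layover in Stockholm → 9:19 PM UTC.
Add 1 hour 25 minutes leg 4 → 10:44 PM UTC.
Halborough is UTC−7:00, so local arrival = 10:44 PM − 7:00 = 3:44 PM on Apr 23.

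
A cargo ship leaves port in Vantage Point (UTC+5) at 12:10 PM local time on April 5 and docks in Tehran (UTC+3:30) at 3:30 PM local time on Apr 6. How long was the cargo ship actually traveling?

Departure in UTC: 12:10 PM − 5:00 = 7:10 AM on Apr 5.
Arrival in UTC: 3:30 PM − 3:30 = 12:00 PM on Apr 6.
Elapsed = 12:00 PM − 7:10 AM (+1 day) = 28 hours 50 minutes.

28 hours 50 minutes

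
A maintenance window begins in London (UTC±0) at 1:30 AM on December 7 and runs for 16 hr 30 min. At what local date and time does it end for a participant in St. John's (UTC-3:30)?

London is at UTC+0, so start is already 1:30 AM UTC on Dec 7.
Add 16 hours and 30 minutes duration → 6:00 PM UTC.
St. John's is UTC−3:30, so local end time = 6:00 PM − 3:30 = 2:30 PM on Dec 7.

2:30 PM on Dec 7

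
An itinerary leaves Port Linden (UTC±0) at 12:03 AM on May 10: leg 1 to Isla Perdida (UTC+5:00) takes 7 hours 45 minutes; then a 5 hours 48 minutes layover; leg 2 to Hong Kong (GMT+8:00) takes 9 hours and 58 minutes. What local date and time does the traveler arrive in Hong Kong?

7:34 AM on May 11

Port Linden is at UTC+0, so departure is already 12:03 AM UTC on May 10.
Add 7 hours and 45 minutes leg 1 → 7:48 AM UTC.
Add 5 hours and 48 minutes layover in Isla Perdida → 1:36 PM UTC.
Add 9 hours and 58 minutes leg 2 → 11:34 PM UTC.
Hong Kong is UTC+8:00, so local arrival = 11:34 PM + 8:00 = 7:34 AM on May 11.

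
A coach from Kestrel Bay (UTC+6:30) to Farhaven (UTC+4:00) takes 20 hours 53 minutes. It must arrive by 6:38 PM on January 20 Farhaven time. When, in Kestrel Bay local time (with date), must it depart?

12:15 AM on January 20

Target arrival in UTC: 6:38 PM − 4:00 = 2:38 PM on Jan 20.
Subtract 20 hours 53 minutes → departure 5:45 PM UTC on Jan 19.
Kestrel Bay is UTC+6:30: 5:45 PM + 6:30 = 12:15 AM on Jan 20.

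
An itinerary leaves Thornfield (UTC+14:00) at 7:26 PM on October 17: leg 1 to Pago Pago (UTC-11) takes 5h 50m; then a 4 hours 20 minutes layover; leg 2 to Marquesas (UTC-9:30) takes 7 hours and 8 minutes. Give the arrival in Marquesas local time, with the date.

Convert departure to UTC: 7:26 PM − 14:00 = 5:26 AM UTC on Oct 17.
Add 5 hours 50 minutes leg 1 → 11:16 AM UTC.
Add 4 hours 20 minutes layover in Pago Pago → 3:36 PM UTC.
Add 7 hours and 8 minutes leg 2 → 10:44 PM UTC.
Marquesas is UTC−9:30, so local arrival = 10:44 PM − 9:30 = 1:14 PM on Oct 17.

1:14 PM on Oct 17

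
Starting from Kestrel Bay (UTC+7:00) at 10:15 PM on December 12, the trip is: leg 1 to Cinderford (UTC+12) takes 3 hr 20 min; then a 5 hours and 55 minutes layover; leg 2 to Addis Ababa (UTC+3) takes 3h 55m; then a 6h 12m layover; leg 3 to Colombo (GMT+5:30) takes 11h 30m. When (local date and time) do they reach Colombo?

3:37 AM on Dec 14

Convert departure to UTC: 10:15 PM − 7:00 = 3:15 PM UTC on Dec 12.
Add 3 hours 20 minutes leg 1 → 6:35 PM UTC.
Add 5 hours 55 minutes layover in Cinderford → 12:30 AM UTC (Dec 13).
Add 3 hours and 55 minutes leg 2 → 4:25 AM UTC.
Add 6 hours and 12 minutes layover in Addis Ababa → 10:37 AM UTC.
Add 11 hours and 30 minutes leg 3 → 10:07 PM UTC.
Colombo is UTC+5:30, so local arrival = 10:07 PM + 5:30 = 3:37 AM on Dec 14.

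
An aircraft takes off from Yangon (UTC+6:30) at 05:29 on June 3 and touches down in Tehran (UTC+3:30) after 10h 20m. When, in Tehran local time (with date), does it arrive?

Convert departure to UTC: 05:29 − 6:30 = 22:59 UTC on Jun 2.
Add 10 hours 20 minutes travel time → 09:19 UTC (Jun 3).
Tehran is UTC+3:30, so local arrival = 09:19 + 3:30 = 12:49 on Jun 3.

12:49 on June 3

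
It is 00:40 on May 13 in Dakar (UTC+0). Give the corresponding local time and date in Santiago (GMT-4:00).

Santiago is 4:00 behind Dakar.
Shift by the zone difference: 00:40 − 4:00 = 20:40 on May 12 in Santiago.

20:40 on May 12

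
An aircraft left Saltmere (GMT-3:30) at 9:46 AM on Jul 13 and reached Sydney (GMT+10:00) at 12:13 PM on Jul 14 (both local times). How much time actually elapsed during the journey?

12 hours 57 minutes

Sydney is 13:30 ahead of Saltmere.
Clock-face elapsed time (ignoring zones) is 26 hours 27 minutes.
Actual elapsed = 26 hours 27 minutes − 13:30 = 12 hours 57 minutes.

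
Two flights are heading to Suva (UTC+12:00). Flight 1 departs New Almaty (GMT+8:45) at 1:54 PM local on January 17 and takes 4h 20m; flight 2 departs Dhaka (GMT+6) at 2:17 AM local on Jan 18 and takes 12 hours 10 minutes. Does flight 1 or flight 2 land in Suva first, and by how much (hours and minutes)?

the first, by 22 hours 58 minutes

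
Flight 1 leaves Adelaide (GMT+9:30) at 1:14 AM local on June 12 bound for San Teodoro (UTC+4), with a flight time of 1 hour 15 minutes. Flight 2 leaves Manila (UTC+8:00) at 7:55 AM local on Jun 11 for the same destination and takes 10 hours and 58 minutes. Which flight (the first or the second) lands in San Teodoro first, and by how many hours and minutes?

the second, by 6 hours 6 minutes

Flight 1 in UTC: 1:14 AM − 9:30 = 3:44 PM on Jun 11.
+1 hour and 15 minutes → arrive 4:59 PM UTC on Jun 11.
Flight 2 in UTC: 7:55 AM − 8:00 = 11:55 PM on Jun 10.
+10 hours and 58 minutes → arrive 10:53 AM UTC on Jun 11.
Flight 2 lands earlier by 6 hours 6 minutes.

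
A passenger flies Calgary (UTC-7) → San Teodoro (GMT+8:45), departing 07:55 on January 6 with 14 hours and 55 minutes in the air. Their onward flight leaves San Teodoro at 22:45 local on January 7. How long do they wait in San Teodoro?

Convert departure to UTC: 07:55 + 7:00 = 14:55 UTC on Jan 6.
Add 14 hours and 55 minutes flight time → 05:50 UTC (Jan 7).
San Teodoro is UTC+8:45, so local arrival = 05:50 + 8:45 = 14:35 on Jan 7.
Layover = 22:45 − 14:35 = 8 hours 10 minutes.

8 hours 10 minutes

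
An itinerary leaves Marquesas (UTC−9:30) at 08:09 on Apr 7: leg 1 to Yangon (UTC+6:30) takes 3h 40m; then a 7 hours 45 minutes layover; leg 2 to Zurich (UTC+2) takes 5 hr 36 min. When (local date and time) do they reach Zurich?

12:40 on April 8

Convert departure to UTC: 08:09 + 9:30 = 17:39 UTC on Apr 7.
Add 3 hours 40 minutes leg 1 → 21:19 UTC.
Add 7 hours 45 minutes layover in Yangon → 05:04 UTC (Apr 8).
Add 5 hours and 36 minutes leg 2 → 10:40 UTC.
Zurich is UTC+2:00, so local arrival = 10:40 + 2:00 = 12:40 on Apr 8.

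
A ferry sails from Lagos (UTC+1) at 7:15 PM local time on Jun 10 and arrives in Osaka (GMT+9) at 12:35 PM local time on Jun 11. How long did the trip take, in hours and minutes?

Departure in UTC: 7:15 PM − 1:00 = 6:15 PM on Jun 10.
Arrival in UTC: 12:35 PM − 9:00 = 3:35 AM on Jun 11.
Elapsed = 3:35 AM − 6:15 PM (+1 day) = 9 hours 20 minutes.

9 hours 20 minutes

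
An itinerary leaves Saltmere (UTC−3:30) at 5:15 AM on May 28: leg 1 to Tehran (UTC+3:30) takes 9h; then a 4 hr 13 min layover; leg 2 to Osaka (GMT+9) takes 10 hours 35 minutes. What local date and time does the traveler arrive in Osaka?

Convert departure to UTC: 5:15 AM + 3:30 = 8:45 AM UTC on May 28.
Add 9 hours leg 1 → 5:45 PM UTC.
Add 4 hours 13 minutes layover in Tehran → 9:58 PM UTC.
Add 10 hours 35 minutes leg 2 → 8:33 AM UTC (May 29).
Osaka is UTC+9:00, so local arrival = 8:33 AM + 9:00 = 5:33 PM on May 29.

5:33 PM on May 29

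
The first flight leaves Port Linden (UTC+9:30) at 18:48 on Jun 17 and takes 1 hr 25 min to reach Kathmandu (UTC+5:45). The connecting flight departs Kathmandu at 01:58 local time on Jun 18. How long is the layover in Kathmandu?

Convert departure to UTC: 18:48 − 9:30 = 09:18 UTC on Jun 17.
Add 1 hour 25 minutes flight time → 10:43 UTC.
Kathmandu is UTC+5:45, so local arrival = 10:43 + 5:45 = 16:28 on Jun 17.
Layover = 01:58 − 16:28 (+1 day) = 9 hours 30 minutes.

9 hours 30 minutes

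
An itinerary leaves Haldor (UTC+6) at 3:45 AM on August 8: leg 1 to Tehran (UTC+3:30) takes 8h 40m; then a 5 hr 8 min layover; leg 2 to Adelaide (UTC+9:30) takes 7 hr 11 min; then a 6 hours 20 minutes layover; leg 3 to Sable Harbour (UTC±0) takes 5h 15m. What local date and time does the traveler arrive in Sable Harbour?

6:19 AM on Aug 9

Convert departure to UTC: 3:45 AM − 6:00 = 9:45 PM UTC on Aug 7.
Add 8 hours and 40 minutes leg 1 → 6:25 AM UTC (Aug 8).
Add 5 hours and 8 minutes layover in Tehran → 11:33 AM UTC.
Add 7 hours and 11 minutes leg 2 → 6:44 PM UTC.
Add 6 hours 20 minutes layover in Adelaide → 1:04 AM UTC (Aug 9).
Add 5 hours 15 minutes leg 3 → 6:19 AM UTC.
Sable Harbour is UTC+0, so local arrival is the same: 6:19 AM on Aug 9.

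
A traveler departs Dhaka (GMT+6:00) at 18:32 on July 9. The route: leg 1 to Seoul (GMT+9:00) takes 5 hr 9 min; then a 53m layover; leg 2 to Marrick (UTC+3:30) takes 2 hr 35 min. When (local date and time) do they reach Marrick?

00:39 on July 10

Convert departure to UTC: 18:32 − 6:00 = 12:32 UTC on Jul 9.
Add 5 hours 9 minutes leg 1 → 17:41 UTC.
Add 53 minutes layover in Seoul → 18:34 UTC.
Add 2 hours 35 minutes leg 2 → 21:09 UTC.
Marrick is UTC+3:30, so local arrival = 21:09 + 3:30 = 00:39 on Jul 10.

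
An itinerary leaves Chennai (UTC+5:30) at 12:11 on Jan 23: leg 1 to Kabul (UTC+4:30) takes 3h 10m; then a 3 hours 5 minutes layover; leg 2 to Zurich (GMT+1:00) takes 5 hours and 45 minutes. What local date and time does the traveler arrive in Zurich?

Convert departure to UTC: 12:11 − 5:30 = 06:41 UTC on Jan 23.
Add 3 hours and 10 minutes leg 1 → 09:51 UTC.
Add 3 hours 5 minutes layover in Kabul → 12:56 UTC.
Add 5 hours 45 minutes leg 2 → 18:41 UTC.
Zurich is UTC+1:00, so local arrival = 18:41 + 1:00 = 19:41 on Jan 23.

19:41 on January 23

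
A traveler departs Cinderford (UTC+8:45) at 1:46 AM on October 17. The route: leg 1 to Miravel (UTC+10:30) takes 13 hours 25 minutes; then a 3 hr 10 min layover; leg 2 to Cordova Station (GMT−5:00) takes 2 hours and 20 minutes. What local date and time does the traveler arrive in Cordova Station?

Convert departure to UTC: 1:46 AM − 8:45 = 5:01 PM UTC on Oct 16.
Add 13 hours and 25 minutes leg 1 → 6:26 AM UTC (Oct 17).
Add 3 hours and 10 minutes layover in Miravel → 9:36 AM UTC.
Add 2 hours 20 minutes leg 2 → 11:56 AM UTC.
Cordova Station is UTC−5:00, so local arrival = 11:56 AM − 5:00 = 6:56 AM on Oct 17.

6:56 AM on Oct 17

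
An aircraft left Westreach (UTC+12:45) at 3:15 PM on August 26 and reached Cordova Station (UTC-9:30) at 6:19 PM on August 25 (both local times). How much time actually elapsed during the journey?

1 hour 19 minutes

Departure in UTC: 3:15 PM − 12:45 = 2:30 AM on Aug 26.
Arrival in UTC: 6:19 PM + 9:30 = 3:49 AM on Aug 26.
Elapsed = 3:49 AM − 2:30 AM = 1 hour 19 minutes.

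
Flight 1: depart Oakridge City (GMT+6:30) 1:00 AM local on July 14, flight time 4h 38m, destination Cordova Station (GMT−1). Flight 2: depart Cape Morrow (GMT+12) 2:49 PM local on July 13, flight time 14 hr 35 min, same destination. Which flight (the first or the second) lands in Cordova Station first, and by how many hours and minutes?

Flight 1 in UTC: 1:00 AM − 6:30 = 6:30 PM on Jul 13.
+4 hours 38 minutes → arrive 11:08 PM UTC on Jul 13.
Flight 2 in UTC: 2:49 PM − 12:00 = 2:49 AM on Jul 13.
+14 hours and 35 minutes → arrive 5:24 PM UTC on Jul 13.
Flight 2 lands earlier by 5 hours 44 minutes.

the second, by 5 hours 44 minutes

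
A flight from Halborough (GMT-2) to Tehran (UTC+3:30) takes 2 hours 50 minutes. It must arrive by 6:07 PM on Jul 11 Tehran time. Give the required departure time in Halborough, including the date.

9:47 AM on July 11

Target arrival in UTC: 6:07 PM − 3:30 = 2:37 PM on Jul 11.
Subtract 2 hours 50 minutes → departure 11:47 AM UTC on Jul 11.
Halborough is UTC−2:00: 11:47 AM − 2:00 = 9:47 AM on Jul 11.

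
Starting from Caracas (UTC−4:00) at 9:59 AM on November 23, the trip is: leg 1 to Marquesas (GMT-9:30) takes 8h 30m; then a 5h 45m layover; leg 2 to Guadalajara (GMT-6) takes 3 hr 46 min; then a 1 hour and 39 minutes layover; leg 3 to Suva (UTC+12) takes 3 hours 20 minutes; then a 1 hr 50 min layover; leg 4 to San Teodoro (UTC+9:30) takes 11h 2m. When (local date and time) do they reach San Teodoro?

11:21 AM on November 25

Convert departure to UTC: 9:59 AM + 4:00 = 1:59 PM UTC on Nov 23.
Add 8 hours 30 minutes leg 1 → 10:29 PM UTC.
Add 5 hours and 45 minutes layover in Marquesas → 4:14 AM UTC (Nov 24).
Add 3 hours and 46 minutes leg 2 → 8:00 AM UTC.
Add 1 hour and 39 minutes layover in Guadalajara → 9:39 AM UTC.
Add 3 hours 20 minutes leg 3 → 12:59 PM UTC.
Add 1 hour 50 minutes layover in Suva → 2:49 PM UTC.
Add 11 hours 2 minutes leg 4 → 1:51 AM UTC (Nov 25).
San Teodoro is UTC+9:30, so local arrival = 1:51 AM + 9:30 = 11:21 AM on Nov 25.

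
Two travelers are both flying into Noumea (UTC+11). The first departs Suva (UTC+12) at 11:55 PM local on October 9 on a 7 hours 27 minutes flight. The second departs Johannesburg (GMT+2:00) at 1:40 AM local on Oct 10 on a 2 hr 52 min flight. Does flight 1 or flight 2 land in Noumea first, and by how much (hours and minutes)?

Flight 1 in UTC: 11:55 PM − 12:00 = 11:55 AM on Oct 9.
+7 hours 27 minutes → arrive 7:22 PM UTC on Oct 9.
Flight 2 in UTC: 1:40 AM − 2:00 = 11:40 PM on Oct 9.
+2 hours and 52 minutes → arrive 2:32 AM UTC on Oct 10.
Flight 1 lands earlier by 7 hours 10 minutes.

the first, by 7 hours 10 minutes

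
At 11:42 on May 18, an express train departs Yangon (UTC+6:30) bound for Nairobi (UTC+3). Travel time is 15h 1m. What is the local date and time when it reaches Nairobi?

23:13 on May 18

Convert departure to UTC: 11:42 − 6:30 = 05:12 UTC on May 18.
Add 15 hours 1 minute travel time → 20:13 UTC.
Nairobi is UTC+3:00, so local arrival = 20:13 + 3:00 = 23:13 on May 18.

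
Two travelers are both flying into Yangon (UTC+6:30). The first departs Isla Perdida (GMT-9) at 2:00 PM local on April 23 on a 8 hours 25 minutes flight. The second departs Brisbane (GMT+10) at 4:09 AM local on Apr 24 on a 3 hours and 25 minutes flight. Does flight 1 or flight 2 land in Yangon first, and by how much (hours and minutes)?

Flight 1 in UTC: 2:00 PM + 9:00 = 11:00 PM on Apr 23.
+8 hours and 25 minutes → arrive 7:25 AM UTC on Apr 24.
Flight 2 in UTC: 4:09 AM − 10:00 = 6:09 PM on Apr 23.
+3 hours and 25 minutes → arrive 9:34 PM UTC on Apr 23.
Flight 2 lands earlier by 9 hours 51 minutes.

the second, by 9 hours 51 minutes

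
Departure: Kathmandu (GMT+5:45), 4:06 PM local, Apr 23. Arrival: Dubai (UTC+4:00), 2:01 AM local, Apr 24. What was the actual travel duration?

11 hours 40 minutes

Departure in UTC: 4:06 PM − 5:45 = 10:21 AM on Apr 23.
Arrival in UTC: 2:01 AM − 4:00 = 10:01 PM on Apr 23.
Elapsed = 10:01 PM − 10:21 AM = 11 hours 40 minutes.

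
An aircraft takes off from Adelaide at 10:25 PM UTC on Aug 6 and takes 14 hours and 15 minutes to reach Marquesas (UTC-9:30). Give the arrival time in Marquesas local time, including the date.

3:10 AM on August 7

Departure is given in UTC: 10:25 PM on Aug 6.
Add 14 hours and 15 minutes → 12:40 PM UTC (Aug 7).
Marquesas is UTC−9:30: 12:40 PM − 9:30 = 3:10 AM on Aug 7.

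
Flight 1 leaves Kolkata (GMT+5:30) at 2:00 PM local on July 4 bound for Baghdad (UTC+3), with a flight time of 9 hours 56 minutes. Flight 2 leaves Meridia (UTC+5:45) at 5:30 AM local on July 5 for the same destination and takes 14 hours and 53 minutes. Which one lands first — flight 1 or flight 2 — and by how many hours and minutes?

the first, by 20 hours 12 minutes

Flight 1 in UTC: 2:00 PM − 5:30 = 8:30 AM on Jul 4.
+9 hours and 56 minutes → arrive 6:26 PM UTC on Jul 4.
Flight 2 in UTC: 5:30 AM − 5:45 = 11:45 PM on Jul 4.
+14 hours and 53 minutes → arrive 2:38 PM UTC on Jul 5.
Flight 1 lands earlier by 20 hours 12 minutes.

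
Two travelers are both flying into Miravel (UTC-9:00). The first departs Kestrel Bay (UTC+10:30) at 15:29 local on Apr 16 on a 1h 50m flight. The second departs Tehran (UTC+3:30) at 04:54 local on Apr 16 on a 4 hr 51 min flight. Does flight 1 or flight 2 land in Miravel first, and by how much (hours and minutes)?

Flight 1 in UTC: 15:29 − 10:30 = 04:59 on Apr 16.
+1 hour and 50 minutes → arrive 06:49 UTC on Apr 16.
Flight 2 in UTC: 04:54 − 3:30 = 01:24 on Apr 16.
+4 hours 51 minutes → arrive 06:15 UTC on Apr 16.
Flight 2 lands earlier by 34 minutes.

the second, by 34 minutes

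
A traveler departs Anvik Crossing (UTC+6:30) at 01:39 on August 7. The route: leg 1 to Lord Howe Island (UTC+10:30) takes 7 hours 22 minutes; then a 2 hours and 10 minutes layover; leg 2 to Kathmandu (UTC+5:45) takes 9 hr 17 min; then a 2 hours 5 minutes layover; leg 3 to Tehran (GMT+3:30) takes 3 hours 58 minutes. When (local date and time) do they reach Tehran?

23:31 on Aug 7

Convert departure to UTC: 01:39 − 6:30 = 19:09 UTC on Aug 6.
Add 7 hours and 22 minutes leg 1 → 02:31 UTC (Aug 7).
Add 2 hours and 10 minutes layover in Lord Howe Island → 04:41 UTC.
Add 9 hours and 17 minutes leg 2 → 13:58 UTC.
Add 2 hours and 5 minutes layover in Kathmandu → 16:03 UTC.
Add 3 hours 58 minutes leg 3 → 20:01 UTC.
Tehran is UTC+3:30, so local arrival = 20:01 + 3:30 = 23:31 on Aug 7.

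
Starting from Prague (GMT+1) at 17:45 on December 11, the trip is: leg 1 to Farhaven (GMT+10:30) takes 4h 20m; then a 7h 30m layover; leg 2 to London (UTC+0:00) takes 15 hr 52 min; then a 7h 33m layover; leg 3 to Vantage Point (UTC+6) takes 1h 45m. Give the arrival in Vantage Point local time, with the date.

11:45 on Dec 13

Convert departure to UTC: 17:45 − 1:00 = 16:45 UTC on Dec 11.
Add 4 hours 20 minutes leg 1 → 21:05 UTC.
Add 7 hours 30 minutes layover in Farhaven → 04:35 UTC (Dec 12).
Add 15 hours and 52 minutes leg 2 → 20:27 UTC.
Add 7 hours and 33 minutes layover in London → 04:00 UTC (Dec 13).
Add 1 hour 45 minutes leg 3 → 05:45 UTC.
Vantage Point is UTC+6:00, so local arrival = 05:45 + 6:00 = 11:45 on Dec 13.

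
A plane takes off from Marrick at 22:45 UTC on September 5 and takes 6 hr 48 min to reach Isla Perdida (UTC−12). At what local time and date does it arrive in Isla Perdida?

17:33 on September 5

Departure is given in UTC: 22:45 on Sep 5.
Add 6 hours and 48 minutes → 05:33 UTC (Sep 6).
Isla Perdida is UTC−12:00: 05:33 − 12:00 = 17:33 on Sep 5.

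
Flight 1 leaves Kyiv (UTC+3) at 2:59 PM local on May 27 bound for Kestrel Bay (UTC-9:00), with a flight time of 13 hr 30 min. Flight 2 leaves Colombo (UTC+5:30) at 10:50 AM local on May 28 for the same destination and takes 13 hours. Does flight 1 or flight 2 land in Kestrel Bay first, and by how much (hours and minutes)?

the first, by 16 hours 51 minutes

Flight 1 in UTC: 2:59 PM − 3:00 = 11:59 AM on May 27.
+13 hours 30 minutes → arrive 1:29 AM UTC on May 28.
Flight 2 in UTC: 10:50 AM − 5:30 = 5:20 AM on May 28.
+13 hours → arrive 6:20 PM UTC on May 28.
Flight 1 lands earlier by 16 hours 51 minutes.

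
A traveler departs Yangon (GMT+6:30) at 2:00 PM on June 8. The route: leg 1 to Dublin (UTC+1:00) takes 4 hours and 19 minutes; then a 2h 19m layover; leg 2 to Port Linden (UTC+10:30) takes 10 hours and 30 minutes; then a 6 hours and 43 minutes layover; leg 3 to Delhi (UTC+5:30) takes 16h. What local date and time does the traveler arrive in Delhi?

4:51 AM on June 10

Convert departure to UTC: 2:00 PM − 6:30 = 7:30 AM UTC on Jun 8.
Add 4 hours and 19 minutes leg 1 → 11:49 AM UTC.
Add 2 hours and 19 minutes layover in Dublin → 2:08 PM UTC.
Add 10 hours and 30 minutes leg 2 → 12:38 AM UTC (Jun 9).
Add 6 hours 43 minutes layover in Port Linden → 7:21 AM UTC.
Add 16 hours leg 3 → 11:21 PM UTC.
Delhi is UTC+5:30, so local arrival = 11:21 PM + 5:30 = 4:51 AM on Jun 10.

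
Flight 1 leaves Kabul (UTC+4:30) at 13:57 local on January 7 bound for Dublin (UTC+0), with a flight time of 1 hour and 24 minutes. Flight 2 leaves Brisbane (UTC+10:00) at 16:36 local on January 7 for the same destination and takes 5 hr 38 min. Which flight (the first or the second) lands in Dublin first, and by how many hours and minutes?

the first, by 1 hour 23 minutes

Flight 1 in UTC: 13:57 − 4:30 = 09:27 on Jan 7.
+1 hour 24 minutes → arrive 10:51 UTC on Jan 7.
Flight 2 in UTC: 16:36 − 10:00 = 06:36 on Jan 7.
+5 hours and 38 minutes → arrive 12:14 UTC on Jan 7.
Flight 1 lands earlier by 1 hour 23 minutes.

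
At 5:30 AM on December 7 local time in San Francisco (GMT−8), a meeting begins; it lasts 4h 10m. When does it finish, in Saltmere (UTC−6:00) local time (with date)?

Saltmere is 2:00 ahead of San Francisco.
After 4 hours and 10 minutes it is 9:40 AM in San Francisco.
Shift by the zone difference: 9:40 AM + 2:00 = 11:40 AM on Dec 7 in Saltmere.

11:40 AM on December 7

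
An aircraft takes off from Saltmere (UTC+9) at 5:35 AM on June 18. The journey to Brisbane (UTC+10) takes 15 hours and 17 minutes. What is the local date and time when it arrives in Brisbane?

9:52 PM on Jun 18

Brisbane is 1:00 ahead of Saltmere.
After 15 hours and 17 minutes it is 8:52 PM in Saltmere.
Shift by the zone difference: 8:52 PM + 1:00 = 9:52 PM on Jun 18 in Brisbane.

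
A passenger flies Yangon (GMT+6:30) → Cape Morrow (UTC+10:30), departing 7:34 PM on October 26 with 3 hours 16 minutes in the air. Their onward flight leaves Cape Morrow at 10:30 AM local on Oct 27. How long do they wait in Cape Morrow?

7 hours 40 minutes

Convert departure to UTC: 7:34 PM − 6:30 = 1:04 PM UTC on Oct 26.
Add 3 hours and 16 minutes flight time → 4:20 PM UTC.
Cape Morrow is UTC+10:30, so local arrival = 4:20 PM + 10:30 = 2:50 AM on Oct 27.
Layover = 10:30 AM − 2:50 AM = 7 hours 40 minutes.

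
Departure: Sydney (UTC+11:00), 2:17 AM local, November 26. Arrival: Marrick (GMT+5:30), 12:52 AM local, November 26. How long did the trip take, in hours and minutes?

Departure in UTC: 2:17 AM − 11:00 = 3:17 PM on Nov 25.
Arrival in UTC: 12:52 AM − 5:30 = 7:22 PM on Nov 25.
Elapsed = 7:22 PM − 3:17 PM = 4 hours 5 minutes.

4 hours 5 minutes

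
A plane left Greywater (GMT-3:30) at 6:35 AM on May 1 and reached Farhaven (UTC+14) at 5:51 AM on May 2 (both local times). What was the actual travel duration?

Departure in UTC: 6:35 AM + 3:30 = 10:05 AM on May 1.
Arrival in UTC: 5:51 AM − 14:00 = 3:51 PM on May 1.
Elapsed = 3:51 PM − 10:05 AM = 5 hours 46 minutes.

5 hours 46 minutes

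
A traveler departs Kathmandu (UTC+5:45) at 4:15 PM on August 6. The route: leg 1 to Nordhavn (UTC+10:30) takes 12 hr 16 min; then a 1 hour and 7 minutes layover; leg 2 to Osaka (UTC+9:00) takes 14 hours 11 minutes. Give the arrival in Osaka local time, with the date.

Convert departure to UTC: 4:15 PM − 5:45 = 10:30 AM UTC on Aug 6.
Add 12 hours 16 minutes leg 1 → 10:46 PM UTC.
Add 1 hour and 7 minutes layover in Nordhavn → 11:53 PM UTC.
Add 14 hours 11 minutes leg 2 → 2:04 PM UTC (Aug 7).
Osaka is UTC+9:00, so local arrival = 2:04 PM + 9:00 = 11:04 PM on Aug 7.

11:04 PM on August 7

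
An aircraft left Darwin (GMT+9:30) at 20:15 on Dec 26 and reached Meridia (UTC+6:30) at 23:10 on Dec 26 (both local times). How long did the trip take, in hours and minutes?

5 hours 55 minutes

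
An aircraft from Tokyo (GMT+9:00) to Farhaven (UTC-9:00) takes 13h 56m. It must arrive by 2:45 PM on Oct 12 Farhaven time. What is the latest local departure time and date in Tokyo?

Target arrival in UTC: 2:45 PM + 9:00 = 11:45 PM on Oct 12.
Subtract 13 hours and 56 minutes → departure 9:49 AM UTC on Oct 12.
Tokyo is UTC+9:00: 9:49 AM + 9:00 = 6:49 PM on Oct 12.

6:49 PM on Oct 12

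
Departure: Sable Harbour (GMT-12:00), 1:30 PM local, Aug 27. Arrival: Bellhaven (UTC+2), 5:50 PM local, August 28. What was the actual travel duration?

14 hours 20 minutes

Departure in UTC: 1:30 PM + 12:00 = 1:30 AM on Aug 28.
Arrival in UTC: 5:50 PM − 2:00 = 3:50 PM on Aug 28.
Elapsed = 3:50 PM − 1:30 AM = 14 hours 20 minutes.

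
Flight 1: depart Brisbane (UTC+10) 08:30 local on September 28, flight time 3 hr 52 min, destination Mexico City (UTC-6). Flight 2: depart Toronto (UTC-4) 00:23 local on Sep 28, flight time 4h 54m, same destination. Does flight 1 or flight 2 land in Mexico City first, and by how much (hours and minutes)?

the first, by 6 hours 55 minutes

Flight 1 in UTC: 08:30 − 10:00 = 22:30 on Sep 27.
+3 hours 52 minutes → arrive 02:22 UTC on Sep 28.
Flight 2 in UTC: 00:23 + 4:00 = 04:23 on Sep 28.
+4 hours and 54 minutes → arrive 09:17 UTC on Sep 28.
Flight 1 lands earlier by 6 hours 55 minutes.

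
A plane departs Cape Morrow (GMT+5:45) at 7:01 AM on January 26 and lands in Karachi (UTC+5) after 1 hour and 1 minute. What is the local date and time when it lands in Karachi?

Karachi is 0:45 behind Cape Morrow.
After 1 hour 1 minute it is 8:02 AM in Cape Morrow.
Shift by the zone difference: 8:02 AM − 0:45 = 7:17 AM on Jan 26 in Karachi.

7:17 AM on Jan 26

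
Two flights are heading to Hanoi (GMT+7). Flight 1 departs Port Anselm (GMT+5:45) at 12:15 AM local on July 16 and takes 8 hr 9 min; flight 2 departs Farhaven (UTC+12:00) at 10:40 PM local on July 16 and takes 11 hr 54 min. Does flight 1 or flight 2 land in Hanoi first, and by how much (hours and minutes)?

Flight 1 in UTC: 12:15 AM − 5:45 = 6:30 PM on Jul 15.
+8 hours and 9 minutes → arrive 2:39 AM UTC on Jul 16.
Flight 2 in UTC: 10:40 PM − 12:00 = 10:40 AM on Jul 16.
+11 hours 54 minutes → arrive 10:34 PM UTC on Jul 16.
Flight 1 lands earlier by 19 hours 55 minutes.

the first, by 19 hours 55 minutes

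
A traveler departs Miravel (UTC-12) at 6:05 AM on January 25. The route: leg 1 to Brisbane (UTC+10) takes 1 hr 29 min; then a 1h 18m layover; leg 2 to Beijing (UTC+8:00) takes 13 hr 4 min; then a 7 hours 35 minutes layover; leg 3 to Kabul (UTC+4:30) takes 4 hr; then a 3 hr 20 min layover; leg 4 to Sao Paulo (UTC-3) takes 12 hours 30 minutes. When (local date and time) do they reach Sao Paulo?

Convert departure to UTC: 6:05 AM + 12:00 = 6:05 PM UTC on Jan 25.
Add 1 hour 29 minutes leg 1 → 7:34 PM UTC.
Add 1 hour 18 minutes layover in Brisbane → 8:52 PM UTC.
Add 13 hours and 4 minutes leg 2 → 9:56 AM UTC (Jan 26).
Add 7 hours and 35 minutes layover in Beijing → 5:31 PM UTC.
Add 4 hours leg 3 → 9:31 PM UTC.
Add 3 hours and 20 minutes layover in Kabul → 12:51 AM UTC (Jan 27).
Add 12 hours and 30 minutes leg 4 → 1:21 PM UTC.
Sao Paulo is UTC−3:00, so local arrival = 1:21 PM − 3:00 = 10:21 AM on Jan 27.

10:21 AM on January 27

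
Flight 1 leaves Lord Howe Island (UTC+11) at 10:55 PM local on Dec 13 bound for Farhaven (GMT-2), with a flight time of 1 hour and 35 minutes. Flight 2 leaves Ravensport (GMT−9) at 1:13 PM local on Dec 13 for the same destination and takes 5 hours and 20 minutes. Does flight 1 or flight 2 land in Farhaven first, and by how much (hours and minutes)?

the first, by 14 hours 3 minutes

Flight 1 in UTC: 10:55 PM − 11:00 = 11:55 AM on Dec 13.
+1 hour 35 minutes → arrive 1:30 PM UTC on Dec 13.
Flight 2 in UTC: 1:13 PM + 9:00 = 10:13 PM on Dec 13.
+5 hours and 20 minutes → arrive 3:33 AM UTC on Dec 14.
Flight 1 lands earlier by 14 hours 3 minutes.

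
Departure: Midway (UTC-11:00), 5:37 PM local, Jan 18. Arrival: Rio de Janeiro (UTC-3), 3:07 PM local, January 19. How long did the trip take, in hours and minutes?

13 hours 30 minutes

Departure in UTC: 5:37 PM + 11:00 = 4:37 AM on Jan 19.
Arrival in UTC: 3:07 PM + 3:00 = 6:07 PM on Jan 19.
Elapsed = 6:07 PM − 4:37 AM = 13 hours 30 minutes.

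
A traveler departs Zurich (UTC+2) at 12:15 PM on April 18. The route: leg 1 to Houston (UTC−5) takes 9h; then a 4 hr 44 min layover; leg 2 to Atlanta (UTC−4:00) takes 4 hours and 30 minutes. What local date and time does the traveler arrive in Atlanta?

Convert departure to UTC: 12:15 PM − 2:00 = 10:15 AM UTC on Apr 18.
Add 9 hours leg 1 → 7:15 PM UTC.
Add 4 hours 44 minutes layover in Houston → 11:59 PM UTC.
Add 4 hours and 30 minutes leg 2 → 4:29 AM UTC (Apr 19).
Atlanta is UTC−4:00, so local arrival = 4:29 AM − 4:00 = 12:29 AM on Apr 19.

12:29 AM on April 19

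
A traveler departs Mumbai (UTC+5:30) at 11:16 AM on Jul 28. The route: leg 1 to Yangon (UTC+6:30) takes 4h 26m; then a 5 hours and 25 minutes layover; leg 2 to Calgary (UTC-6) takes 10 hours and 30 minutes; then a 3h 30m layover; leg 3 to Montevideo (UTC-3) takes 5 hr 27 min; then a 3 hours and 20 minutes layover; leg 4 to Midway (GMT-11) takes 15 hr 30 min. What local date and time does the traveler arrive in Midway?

Convert departure to UTC: 11:16 AM − 5:30 = 5:46 AM UTC on Jul 28.
Add 4 hours 26 minutes leg 1 → 10:12 AM UTC.
Add 5 hours and 25 minutes layover in Yangon → 3:37 PM UTC.
Add 10 hours 30 minutes leg 2 → 2:07 AM UTC (Jul 29).
Add 3 hours 30 minutes layover in Calgary → 5:37 AM UTC.
Add 5 hours and 27 minutes leg 3 → 11:04 AM UTC.
Add 3 hours and 20 minutes layover in Montevideo → 2:24 PM UTC.
Add 15 hours 30 minutes leg 4 → 5:54 AM UTC (Jul 30).
Midway is UTC−11:00, so local arrival = 5:54 AM − 11:00 = 6:54 PM on Jul 29.

6:54 PM on Jul 29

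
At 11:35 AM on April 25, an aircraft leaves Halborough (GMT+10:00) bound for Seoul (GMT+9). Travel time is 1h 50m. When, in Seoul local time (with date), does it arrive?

12:25 PM on April 25

Seoul is 1:00 behind Halborough.
After 1 hour 50 minutes it is 1:25 PM in Halborough.
Shift by the zone difference: 1:25 PM − 1:00 = 12:25 PM on Apr 25 in Seoul.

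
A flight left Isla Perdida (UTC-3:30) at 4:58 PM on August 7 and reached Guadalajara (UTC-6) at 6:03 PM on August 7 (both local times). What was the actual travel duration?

3 hours 35 minutes

Departure in UTC: 4:58 PM + 3:30 = 8:28 PM on Aug 7.
Arrival in UTC: 6:03 PM + 6:00 = 12:03 AM on Aug 8.
Elapsed = 12:03 AM − 8:28 PM (+1 day) = 3 hours 35 minutes.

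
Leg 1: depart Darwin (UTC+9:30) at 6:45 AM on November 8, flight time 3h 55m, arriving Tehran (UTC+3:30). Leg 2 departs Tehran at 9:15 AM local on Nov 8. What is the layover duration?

4 hours 35 minutes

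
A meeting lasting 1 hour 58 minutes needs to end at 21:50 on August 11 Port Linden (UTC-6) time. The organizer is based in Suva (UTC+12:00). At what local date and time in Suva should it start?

Target end time in UTC: 21:50 + 6:00 = 03:50 on Aug 12.
Subtract 1 hour 58 minutes → start 01:52 UTC on Aug 12.
Suva is UTC+12:00: 01:52 + 12:00 = 13:52 on Aug 12.

13:52 on August 12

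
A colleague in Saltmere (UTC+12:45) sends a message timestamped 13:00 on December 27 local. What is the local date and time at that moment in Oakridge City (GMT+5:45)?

06:00 on December 27

Oakridge City is 7:00 behind Saltmere.
Shift by the zone difference: 13:00 − 7:00 = 06:00 on Dec 27 in Oakridge City.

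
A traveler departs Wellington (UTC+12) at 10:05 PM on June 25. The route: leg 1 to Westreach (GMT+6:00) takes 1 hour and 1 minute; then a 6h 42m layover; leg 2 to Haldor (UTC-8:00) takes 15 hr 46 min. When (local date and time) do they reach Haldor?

1:34 AM on June 26

Convert departure to UTC: 10:05 PM − 12:00 = 10:05 AM UTC on Jun 25.
Add 1 hour and 1 minute leg 1 → 11:06 AM UTC.
Add 6 hours and 42 minutes layover in Westreach → 5:48 PM UTC.
Add 15 hours and 46 minutes leg 2 → 9:34 AM UTC (Jun 26).
Haldor is UTC−8:00, so local arrival = 9:34 AM − 8:00 = 1:34 AM on Jun 26.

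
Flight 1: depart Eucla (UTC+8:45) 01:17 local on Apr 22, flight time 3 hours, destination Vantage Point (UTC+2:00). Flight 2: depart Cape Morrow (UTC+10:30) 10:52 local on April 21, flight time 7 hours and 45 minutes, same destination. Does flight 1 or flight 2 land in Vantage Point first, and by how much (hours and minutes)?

the second, by 11 hours 25 minutes

Flight 1 in UTC: 01:17 − 8:45 = 16:32 on Apr 21.
+3 hours → arrive 19:32 UTC on Apr 21.
Flight 2 in UTC: 10:52 − 10:30 = 00:22 on Apr 21.
+7 hours 45 minutes → arrive 08:07 UTC on Apr 21.
Flight 2 lands earlier by 11 hours 25 minutes.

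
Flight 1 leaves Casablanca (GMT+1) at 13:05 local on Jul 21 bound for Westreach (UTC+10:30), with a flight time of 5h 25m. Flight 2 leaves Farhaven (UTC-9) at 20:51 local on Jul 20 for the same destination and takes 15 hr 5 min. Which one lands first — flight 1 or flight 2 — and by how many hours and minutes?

Flight 1 in UTC: 13:05 − 1:00 = 12:05 on Jul 21.
+5 hours and 25 minutes → arrive 17:30 UTC on Jul 21.
Flight 2 in UTC: 20:51 + 9:00 = 05:51 on Jul 21.
+15 hours 5 minutes → arrive 20:56 UTC on Jul 21.
Flight 1 lands earlier by 3 hours 26 minutes.

the first, by 3 hours 26 minutes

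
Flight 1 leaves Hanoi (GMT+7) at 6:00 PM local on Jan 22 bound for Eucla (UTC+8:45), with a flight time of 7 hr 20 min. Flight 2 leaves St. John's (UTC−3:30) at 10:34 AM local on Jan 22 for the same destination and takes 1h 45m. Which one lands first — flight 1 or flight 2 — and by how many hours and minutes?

the second, by 2 hours 31 minutes

Flight 1 in UTC: 6:00 PM − 7:00 = 11:00 AM on Jan 22.
+7 hours 20 minutes → arrive 6:20 PM UTC on Jan 22.
Flight 2 in UTC: 10:34 AM + 3:30 = 2:04 PM on Jan 22.
+1 hour 45 minutes → arrive 3:49 PM UTC on Jan 22.
Flight 2 lands earlier by 2 hours 31 minutes.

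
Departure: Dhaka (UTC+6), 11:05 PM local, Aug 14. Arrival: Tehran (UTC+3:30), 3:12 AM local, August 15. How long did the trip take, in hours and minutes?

Tehran is 2:30 behind Dhaka.
Clock-face elapsed time (ignoring zones) is 4 hours 7 minutes.
Actual elapsed = 4 hours 7 minutes + 2:30 = 6 hours 37 minutes.

6 hours 37 minutes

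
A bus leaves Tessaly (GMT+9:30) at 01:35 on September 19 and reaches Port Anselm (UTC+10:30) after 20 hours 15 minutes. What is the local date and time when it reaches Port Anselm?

Convert departure to UTC: 01:35 − 9:30 = 16:05 UTC on Sep 18.
Add 20 hours and 15 minutes travel time → 12:20 UTC (Sep 19).
Port Anselm is UTC+10:30, so local arrival = 12:20 + 10:30 = 22:50 on Sep 19.

22:50 on September 19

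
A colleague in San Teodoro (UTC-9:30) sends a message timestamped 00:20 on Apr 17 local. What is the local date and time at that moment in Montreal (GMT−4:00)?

05:50 on Apr 17

In UTC: 00:20 + 9:30 = 09:50 on Apr 17.
Montreal is UTC−4:00: 09:50 − 4:00 = 05:50 on Apr 17.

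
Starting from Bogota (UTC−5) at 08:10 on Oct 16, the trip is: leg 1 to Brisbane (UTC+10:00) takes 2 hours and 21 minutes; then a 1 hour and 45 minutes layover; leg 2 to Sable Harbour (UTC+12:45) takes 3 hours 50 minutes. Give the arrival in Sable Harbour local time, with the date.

09:51 on Oct 17

Convert departure to UTC: 08:10 + 5:00 = 13:10 UTC on Oct 16.
Add 2 hours 21 minutes leg 1 → 15:31 UTC.
Add 1 hour and 45 minutes layover in Brisbane → 17:16 UTC.
Add 3 hours 50 minutes leg 2 → 21:06 UTC.
Sable Harbour is UTC+12:45, so local arrival = 21:06 + 12:45 = 09:51 on Oct 17.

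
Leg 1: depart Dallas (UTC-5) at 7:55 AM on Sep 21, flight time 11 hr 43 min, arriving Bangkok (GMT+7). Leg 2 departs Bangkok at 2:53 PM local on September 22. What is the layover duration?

Convert departure to UTC: 7:55 AM + 5:00 = 12:55 PM UTC on Sep 21.
Add 11 hours 43 minutes flight time → 12:38 AM UTC (Sep 22).
Bangkok is UTC+7:00, so local arrival = 12:38 AM + 7:00 = 7:38 AM on Sep 22.
Layover = 2:53 PM − 7:38 AM = 7 hours 15 minutes.

7 hours 15 minutes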